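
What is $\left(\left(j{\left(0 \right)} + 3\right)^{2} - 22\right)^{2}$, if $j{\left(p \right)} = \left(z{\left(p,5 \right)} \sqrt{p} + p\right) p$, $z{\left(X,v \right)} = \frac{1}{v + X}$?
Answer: $169$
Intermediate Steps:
$z{\left(X,v \right)} = \frac{1}{X + v}$
$j{\left(p \right)} = p \left(p + \frac{\sqrt{p}}{5 + p}\right)$ ($j{\left(p \right)} = \left(\frac{\sqrt{p}}{p + 5} + p\right) p = \left(\frac{\sqrt{p}}{5 + p} + p\right) p = \left(p + \frac{\sqrt{p}}{5 + p}\right) p = p \left(p + \frac{\sqrt{p}}{5 + p}\right)$)
$\left(\left(j{\left(0 \right)} + 3\right)^{2} - 22\right)^{2} = \left(\left(\frac{0^{\frac{3}{2}} + 0^{2} \left(5 + 0\right)}{5 + 0} + 3\right)^{2} - 22\right)^{2} = \left(\left(\frac{0 + 0 \cdot 5}{5} + 3\right)^{2} - 22\right)^{2} = \left(\left(\frac{0 + 0}{5} + 3\right)^{2} - 22\right)^{2} = \left(\left(\frac{1}{5} \cdot 0 + 3\right)^{2} - 22\right)^{2} = \left(\left(0 + 3\right)^{2} - 22\right)^{2} = \left(3^{2} - 22\right)^{2} = \left(9 - 22\right)^{2} = \left(-13\right)^{2} = 169$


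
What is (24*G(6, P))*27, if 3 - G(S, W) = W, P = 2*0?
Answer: 1944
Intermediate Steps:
P = 0
G(S, W) = 3 - W
(24*G(6, P))*27 = (24*(3 - 1*0))*27 = (24*(3 + 0))*27 = (24*3)*27 = 72*27 = 1944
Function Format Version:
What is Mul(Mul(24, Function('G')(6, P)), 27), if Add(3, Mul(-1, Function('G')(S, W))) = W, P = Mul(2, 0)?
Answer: 1944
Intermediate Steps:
P = 0
Function('G')(S, W) = Add(3, Mul(-1, W))
Mul(Mul(24, Function('G')(6, P)), 27) = Mul(Mul(24, Add(3, Mul(-1, 0))), 27) = Mul(Mul(24, Add(3, 0)), 27) = Mul(Mul(24, 3), 27) = Mul(72, 27) = 1944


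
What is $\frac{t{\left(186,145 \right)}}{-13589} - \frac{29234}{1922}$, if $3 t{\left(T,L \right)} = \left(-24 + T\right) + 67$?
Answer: $- \frac{596111308}{39177087} \approx -15.216$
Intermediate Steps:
$t{\left(T,L \right)} = \frac{43}{3} + \frac{T}{3}$ ($t{\left(T,L \right)} = \frac{\left(-24 + T\right) + 67}{3} = \frac{43 + T}{3} = \frac{43}{3} + \frac{T}{3}$)
$\frac{t{\left(186,145 \right)}}{-13589} - \frac{29234}{1922} = \frac{\frac{43}{3} + \frac{1}{3} \cdot 186}{-13589} - \frac{29234}{1922} = \left(\frac{43}{3} + 62\right) \left(- \frac{1}{13589}\right) - \frac{14617}{961} = \frac{229}{3} \left(- \frac{1}{13589}\right) - \frac{14617}{961} = - \frac{229}{40767} - \frac{14617}{961} = - \frac{596111308}{39177087}$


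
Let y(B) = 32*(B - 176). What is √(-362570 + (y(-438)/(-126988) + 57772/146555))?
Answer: I*√7848702588557162451635510/4652681585 ≈ 602.14*I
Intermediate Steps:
y(B) = -5632 + 32*B (y(B) = 32*(-176 + B) = -5632 + 32*B)
√(-362570 + (y(-438)/(-126988) + 57772/146555)) = √(-362570 + ((-5632 + 32*(-438))/(-126988) + 57772/146555)) = √(-362570 + ((-5632 - 14016)*(-1/126988) + 57772*(1/146555))) = √(-362570 + (-19648*(-1/126988) + 57772/146555)) = √(-362570 + (4912/31747 + 57772/146555)) = √(-362570 + 2553965844/4652681585) = √(-1686920208307606/4652681585) = I*√7848702588557162451635510/4652681585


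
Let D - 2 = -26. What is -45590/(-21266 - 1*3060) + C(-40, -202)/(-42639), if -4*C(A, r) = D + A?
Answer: 971761397/518618157 ≈ 1.8738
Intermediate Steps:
D = -24 (D = 2 - 26 = -24)
C(A, r) = 6 - A/4 (C(A, r) = -(-24 + A)/4 = 6 - A/4)
-45590/(-21266 - 1*3060) + C(-40, -202)/(-42639) = -45590/(-21266 - 1*3060) + (6 - ¼*(-40))/(-42639) = -45590/(-21266 - 3060) + (6 + 10)*(-1/42639) = -45590/(-24326) + 16*(-1/42639) = -45590*(-1/24326) - 16/42639 = 22795/12163 - 16/42639 = 971761397/518618157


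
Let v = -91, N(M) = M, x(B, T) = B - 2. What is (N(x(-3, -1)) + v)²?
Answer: 9216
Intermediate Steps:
x(B, T) = -2 + B
(N(x(-3, -1)) + v)² = ((-2 - 3) - 91)² = (-5 - 91)² = (-96)² = 9216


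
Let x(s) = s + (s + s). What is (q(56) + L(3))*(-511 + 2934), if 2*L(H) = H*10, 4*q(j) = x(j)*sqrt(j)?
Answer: 36345 + 203532*sqrt(14) ≈ 7.9789e+5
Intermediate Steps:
x(s) = 3*s (x(s) = s + 2*s = 3*s)
q(j) = 3*j**(3/2)/4 (q(j) = ((3*j)*sqrt(j))/4 = (3*j**(3/2))/4 = 3*j**(3/2)/4)
L(H) = 5*H (L(H) = (H*10)/2 = (10*H)/2 = 5*H)
(q(56) + L(3))*(-511 + 2934) = (3*56**(3/2)/4 + 5*3)*(-511 + 2934) = (3*(112*sqrt(14))/4 + 15)*2423 = (84*sqrt(14) + 15)*2423 = (15 + 84*sqrt(14))*2423 = 36345 + 203532*sqrt(14)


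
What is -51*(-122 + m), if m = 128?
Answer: -306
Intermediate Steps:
-51*(-122 + m) = -51*(-122 + 128) = -51*6 = -306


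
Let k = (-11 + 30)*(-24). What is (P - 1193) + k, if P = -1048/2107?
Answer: -3475491/2107 ≈ -1649.5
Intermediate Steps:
k = -456 (k = 19*(-24) = -456)
P = -1048/2107 (P = -1048*1/2107 = -1048/2107 ≈ -0.49739)
(P - 1193) + k = (-1048/2107 - 1193) - 456 = -2514699/2107 - 456 = -3475491/2107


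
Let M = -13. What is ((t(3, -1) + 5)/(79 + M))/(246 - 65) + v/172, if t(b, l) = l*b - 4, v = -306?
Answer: -913955/513678 ≈ -1.7792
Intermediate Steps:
t(b, l) = -4 + b*l (t(b, l) = b*l - 4 = -4 + b*l)
((t(3, -1) + 5)/(79 + M))/(246 - 65) + v/172 = (((-4 + 3*(-1)) + 5)/(79 - 13))/(246 - 65) - 306/172 = (((-4 - 3) + 5)/66)/181 - 306*1/172 = ((-7 + 5)*(1/66))*(1/181) - 153/86 = -2*1/66*(1/181) - 153/86 = -1/33*1/181 - 153/86 = -1/5973 - 153/86 = -913955/513678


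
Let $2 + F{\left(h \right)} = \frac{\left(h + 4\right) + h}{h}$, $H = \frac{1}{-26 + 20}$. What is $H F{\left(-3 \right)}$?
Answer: $\frac{2}{9} \approx 0.22222$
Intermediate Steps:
$H = - \frac{1}{6}$ ($H = \frac{1}{-6} = - \frac{1}{6} \approx -0.16667$)
$F{\left(h \right)} = -2 + \frac{4 + 2 h}{h}$ ($F{\left(h \right)} = -2 + \frac{\left(h + 4\right) + h}{h} = -2 + \frac{\left(4 + h\right) + h}{h} = -2 + \frac{4 + 2 h}{h}$)
$H F{\left(-3 \right)} = - \frac{4 \frac{1}{-3}}{6} = - \frac{4 \left(- \frac{1}{3}\right)}{6} = \left(- \frac{1}{6}\right) \left(- \frac{4}{3}\right) = \frac{2}{9}$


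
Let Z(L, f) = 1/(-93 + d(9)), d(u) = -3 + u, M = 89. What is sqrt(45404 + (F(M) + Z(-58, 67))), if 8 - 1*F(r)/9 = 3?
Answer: sqrt(344003394)/87 ≈ 213.19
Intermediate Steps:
F(r) = 45 (F(r) = 72 - 9*3 = 72 - 27 = 45)
Z(L, f) = -1/87 (Z(L, f) = 1/(-93 + (-3 + 9)) = 1/(-93 + 6) = 1/(-87) = -1/87)
sqrt(45404 + (F(M) + Z(-58, 67))) = sqrt(45404 + (45 - 1/87)) = sqrt(45404 + 3914/87) = sqrt(3954062/87) = sqrt(344003394)/87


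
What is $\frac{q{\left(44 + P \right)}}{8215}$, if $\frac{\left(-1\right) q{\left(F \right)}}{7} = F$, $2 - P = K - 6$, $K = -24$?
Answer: $- \frac{532}{8215} \approx -0.06476$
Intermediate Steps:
$P = 32$ ($P = 2 - \left(-24 - 6\right) = 2 - -30 = 2 + 30 = 32$)
$q{\left(F \right)} = - 7 F$
$\frac{q{\left(44 + P \right)}}{8215} = \frac{\left(-7\right) \left(44 + 32\right)}{8215} = \left(-7\right) 76 \cdot \frac{1}{8215} = \left(-532\right) \frac{1}{8215} = - \frac{532}{8215}$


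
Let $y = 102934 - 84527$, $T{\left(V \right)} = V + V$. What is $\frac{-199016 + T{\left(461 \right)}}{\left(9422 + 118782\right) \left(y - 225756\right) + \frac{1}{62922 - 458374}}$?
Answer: $\frac{78336668488}{10512289125400593} \approx 7.4519 \cdot 10^{-6}$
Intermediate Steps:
$T{\left(V \right)} = 2 V$
$y = 18407$ ($y = 102934 - 84527 = 18407$)
$\frac{-199016 + T{\left(461 \right)}}{\left(9422 + 118782\right) \left(y - 225756\right) + \frac{1}{62922 - 458374}} = \frac{-199016 + 2 \cdot 461}{\left(9422 + 118782\right) \left(18407 - 225756\right) + \frac{1}{62922 - 458374}} = \frac{-199016 + 922}{128204 \left(-207349\right) + \frac{1}{-395452}} = - \frac{198094}{-26582971196 - \frac{1}{395452}} = - \frac{198094}{- \frac{10512289125400593}{395452}} = \left(-198094\right) \left(- \frac{395452}{10512289125400593}\right) = \frac{78336668488}{10512289125400593}$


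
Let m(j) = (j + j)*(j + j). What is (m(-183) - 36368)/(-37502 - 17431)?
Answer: -97588/54933 ≈ -1.7765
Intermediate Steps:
m(j) = 4*j² (m(j) = (2*j)*(2*j) = 4*j²)
(m(-183) - 36368)/(-37502 - 17431) = (4*(-183)² - 36368)/(-37502 - 17431) = (4*33489 - 36368)/(-54933) = (133956 - 36368)*(-1/54933) = 97588*(-1/54933) = -97588/54933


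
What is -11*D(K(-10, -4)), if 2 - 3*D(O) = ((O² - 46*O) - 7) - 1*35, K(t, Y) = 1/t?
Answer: -14443/100 ≈ -144.43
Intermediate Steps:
D(O) = 44/3 - O²/3 + 46*O/3 (D(O) = ⅔ - (((O² - 46*O) - 7) - 1*35)/3 = ⅔ - ((-7 + O² - 46*O) - 35)/3 = ⅔ - (-42 + O² - 46*O)/3 = ⅔ + (14 - O²/3 + 46*O/3) = 44/3 - O²/3 + 46*O/3)
-11*D(K(-10, -4)) = -11*(44/3 - (1/(-10))²/3 + (46/3)/(-10)) = -11*(44/3 - (-⅒)²/3 + (46/3)*(-⅒)) = -11*(44/3 - ⅓*1/100 - 23/15) = -11*(44/3 - 1/300 - 23/15) = -11*1313/100 = -14443/100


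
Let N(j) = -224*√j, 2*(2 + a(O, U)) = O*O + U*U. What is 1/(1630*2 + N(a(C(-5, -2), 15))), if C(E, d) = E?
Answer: 815/1113988 + 14*√123/278497 ≈ 0.0012891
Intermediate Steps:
a(O, U) = -2 + O²/2 + U²/2 (a(O, U) = -2 + (O*O + U*U)/2 = -2 + (O² + U²)/2 = -2 + (O²/2 + U²/2) = -2 + O²/2 + U²/2)
1/(1630*2 + N(a(C(-5, -2), 15))) = 1/(1630*2 - 224*√(-2 + (½)*(-5)² + (½)*15²)) = 1/(3260 - 224*√(-2 + (½)*25 + (½)*225)) = 1/(3260 - 224*√(-2 + 25/2 + 225/2)) = 1/(3260 - 224*√123)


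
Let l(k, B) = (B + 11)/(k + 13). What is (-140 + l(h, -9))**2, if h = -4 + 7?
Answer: 1252161/64 ≈ 19565.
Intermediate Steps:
h = 3
l(k, B) = (11 + B)/(13 + k)
(-140 + l(h, -9))**2 = (-140 + (11 - 9)/(13 + 3))**2 = (-140 + 2/16)**2 = (-140 + (1/16)*2)**2 = (-140 + 1/8)**2 = (-1119/8)**2 = 1252161/64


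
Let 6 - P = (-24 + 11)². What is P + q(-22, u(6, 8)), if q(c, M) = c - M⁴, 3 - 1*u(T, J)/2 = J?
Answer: -10185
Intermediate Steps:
u(T, J) = 6 - 2*J
P = -163 (P = 6 - (-24 + 11)² = 6 - 1*(-13)² = 6 - 1*169 = 6 - 169 = -163)
P + q(-22, u(6, 8)) = -163 + (-22 - (6 - 2*8)⁴) = -163 + (-22 - (6 - 16)⁴) = -163 + (-22 - 1*(-10)⁴) = -163 + (-22 - 1*10000) = -163 + (-22 - 10000) = -163 - 10022 = -10185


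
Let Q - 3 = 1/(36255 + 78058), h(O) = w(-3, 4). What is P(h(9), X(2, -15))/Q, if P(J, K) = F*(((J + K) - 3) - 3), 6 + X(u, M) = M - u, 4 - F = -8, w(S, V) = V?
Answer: -1714695/17147 ≈ -100.00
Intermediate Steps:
F = 12 (F = 4 - 1*(-8) = 4 + 8 = 12)
X(u, M) = -6 + M - u (X(u, M) = -6 + (M - u) = -6 + M - u)
h(O) = 4
P(J, K) = -72 + 12*J + 12*K (P(J, K) = 12*(((J + K) - 3) - 3) = 12*((-3 + J + K) - 3) = 12*(-6 + J + K) = -72 + 12*J + 12*K)
Q = 342940/114313 (Q = 3 + 1/(36255 + 78058) = 3 + 1/114313 = 342940/114313 ≈ 3.0000)
P(h(9), X(2, -15))/Q = (-72 + 12*4 + 12*(-6 - 15 - 1*2))/(342940/114313) = (-72 + 48 + 12*(-6 - 15 - 2))*(114313/342940) = (-72 + 48 + 12*(-23))*(114313/342940) = (-72 + 48 - 276)*(114313/342940) = -300*114313/342940 = -1714695/17147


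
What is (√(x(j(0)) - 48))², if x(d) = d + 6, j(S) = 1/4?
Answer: -167/4 ≈ -41.750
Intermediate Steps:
j(S) = ¼ (j(S) = 1*(¼) = ¼)
x(d) = 6 + d
(√(x(j(0)) - 48))² = (√((6 + ¼) - 48))² = (√(25/4 - 48))² = (√(-167/4))² = (I*√167/2)² = -167/4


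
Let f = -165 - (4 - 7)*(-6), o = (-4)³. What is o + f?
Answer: -247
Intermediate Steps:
o = -64
f = -183 (f = -165 - (-3)*(-6) = -165 - 1*18 = -165 - 18 = -183)
o + f = -64 - 183 = -247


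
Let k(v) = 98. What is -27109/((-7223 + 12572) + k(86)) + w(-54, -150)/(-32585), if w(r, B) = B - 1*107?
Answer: -881946886/177490495 ≈ -4.9690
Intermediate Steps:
w(r, B) = -107 + B (w(r, B) = B - 107 = -107 + B)
-27109/((-7223 + 12572) + k(86)) + w(-54, -150)/(-32585) = -27109/((-7223 + 12572) + 98) + (-107 - 150)/(-32585) = -27109/(5349 + 98) - 257*(-1/32585) = -27109/5447 + 257/32585 = -881946886/177490495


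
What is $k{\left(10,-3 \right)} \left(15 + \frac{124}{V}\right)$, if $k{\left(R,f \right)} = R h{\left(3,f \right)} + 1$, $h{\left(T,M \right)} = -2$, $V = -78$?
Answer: $- \frac{9937}{39} \approx -254.79$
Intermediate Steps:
$k{\left(R,f \right)} = 1 - 2 R$ ($k{\left(R,f \right)} = R \left(-2\right) + 1 = - 2 R + 1 = 1 - 2 R$)
$k{\left(10,-3 \right)} \left(15 + \frac{124}{V}\right) = \left(1 - 20\right) \left(15 + \frac{124}{-78}\right) = \left(1 - 20\right) \left(15 + 124 \left(- \frac{1}{78}\right)\right) = - 19 \left(15 - \frac{62}{39}\right) = \left(-19\right) \frac{523}{39} = - \frac{9937}{39}$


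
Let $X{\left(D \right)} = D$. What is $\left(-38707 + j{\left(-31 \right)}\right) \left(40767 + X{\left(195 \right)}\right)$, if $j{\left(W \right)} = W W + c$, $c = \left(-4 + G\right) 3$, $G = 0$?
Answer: $-1546643196$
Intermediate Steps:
$c = -12$ ($c = \left(-4 + 0\right) 3 = \left(-4\right) 3 = -12$)
$j{\left(W \right)} = -12 + W^{2}$ ($j{\left(W \right)} = W W - 12 = W^{2} - 12 = -12 + W^{2}$)
$\left(-38707 + j{\left(-31 \right)}\right) \left(40767 + X{\left(195 \right)}\right) = \left(-38707 - \left(12 - \left(-31\right)^{2}\right)\right) \left(40767 + 195\right) = \left(-38707 + \left(-12 + 961\right)\right) 40962 = \left(-38707 + 949\right) 40962 = \left(-37758\right) 40962 = -1546643196$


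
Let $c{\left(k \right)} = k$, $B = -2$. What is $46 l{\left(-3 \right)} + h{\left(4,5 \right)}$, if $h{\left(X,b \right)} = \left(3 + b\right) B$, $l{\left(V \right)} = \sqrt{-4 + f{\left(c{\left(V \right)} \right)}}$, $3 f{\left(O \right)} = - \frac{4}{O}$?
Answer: $-16 + \frac{184 i \sqrt{2}}{3} \approx -16.0 + 86.738 i$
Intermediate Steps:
$f{\left(O \right)} = - \frac{4}{3 O}$ ($f{\left(O \right)} = \frac{\left(-4\right) \frac{1}{O}}{3} = - \frac{4}{3 O}$)
$l{\left(V \right)} = \sqrt{-4 - \frac{4}{3 V}}$
$h{\left(X,b \right)} = -6 - 2 b$ ($h{\left(X,b \right)} = \left(3 + b\right) \left(-2\right) = -6 - 2 b$)
$46 l{\left(-3 \right)} + h{\left(4,5 \right)} = 46 \frac{2 \sqrt{-9 - \frac{3}{-3}}}{3} - 16 = 46 \frac{2 \sqrt{-9 - -1}}{3} - 16 = 46 \frac{2 \sqrt{-9 + 1}}{3} - 16 = 46 \frac{2 \sqrt{-8}}{3} - 16 = 46 \frac{2 \cdot 2 i \sqrt{2}}{3} - 16 = 46 \frac{4 i \sqrt{2}}{3} - 16 = \frac{184 i \sqrt{2}}{3} - 16 = -16 + \frac{184 i \sqrt{2}}{3}$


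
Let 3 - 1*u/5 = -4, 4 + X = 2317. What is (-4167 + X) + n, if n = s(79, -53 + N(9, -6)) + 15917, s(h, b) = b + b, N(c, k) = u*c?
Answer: 14587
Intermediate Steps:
X = 2313 (X = -4 + 2317 = 2313)
u = 35 (u = 15 - 5*(-4) = 15 + 20 = 35)
N(c, k) = 35*c
s(h, b) = 2*b
n = 16441 (n = 2*(-53 + 35*9) + 15917 = 2*(-53 + 315) + 15917 = 2*262 + 15917 = 524 + 15917 = 16441)
(-4167 + X) + n = (-4167 + 2313) + 16441 = -1854 + 16441 = 14587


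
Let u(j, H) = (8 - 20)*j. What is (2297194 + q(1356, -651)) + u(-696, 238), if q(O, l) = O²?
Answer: 4144282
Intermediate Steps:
u(j, H) = -12*j
(2297194 + q(1356, -651)) + u(-696, 238) = (2297194 + 1356²) - 12*(-696) = (2297194 + 1838736) + 8352 = 4135930 + 8352 = 4144282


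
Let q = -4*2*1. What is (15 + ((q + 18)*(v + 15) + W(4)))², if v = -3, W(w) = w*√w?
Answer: 20449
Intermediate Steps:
W(w) = w^(3/2)
q = -8 (q = -8*1 = -8)
(15 + ((q + 18)*(v + 15) + W(4)))² = (15 + ((-8 + 18)*(-3 + 15) + 4^(3/2)))² = (15 + (10*12 + 8))² = (15 + (120 + 8))² = (15 + 128)² = 143² = 20449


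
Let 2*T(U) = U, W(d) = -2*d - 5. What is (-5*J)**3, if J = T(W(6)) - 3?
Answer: 1520875/8 ≈ 1.9011e+5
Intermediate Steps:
W(d) = -5 - 2*d
T(U) = U/2
J = -23/2 (J = (-5 - 2*6)/2 - 3 = (-5 - 12)/2 - 3 = (1/2)*(-17) - 3 = -17/2 - 3 = -23/2 ≈ -11.500)
(-5*J)**3 = (-5*(-23/2))**3 = (115/2)**3 = 1520875/8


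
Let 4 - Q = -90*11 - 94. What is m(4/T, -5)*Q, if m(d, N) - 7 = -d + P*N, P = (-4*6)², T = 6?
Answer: -9379648/3 ≈ -3.1265e+6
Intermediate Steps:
P = 576 (P = (-24)² = 576)
m(d, N) = 7 - d + 576*N (m(d, N) = 7 + (-d + 576*N) = 7 - d + 576*N)
Q = 1088 (Q = 4 - (-90*11 - 94) = 4 - (-990 - 94) = 4 - 1*(-1084) = 4 + 1084 = 1088)
m(4/T, -5)*Q = (7 - 4/6 + 576*(-5))*1088 = (7 - 4/6 - 2880)*1088 = (7 - 1*⅔ - 2880)*1088 = (7 - ⅔ - 2880)*1088 = -8621/3*1088 = -9379648/3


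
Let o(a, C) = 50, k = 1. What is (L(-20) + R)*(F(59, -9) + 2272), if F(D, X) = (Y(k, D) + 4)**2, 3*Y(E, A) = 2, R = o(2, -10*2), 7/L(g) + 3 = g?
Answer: 2621788/23 ≈ 1.1399e+5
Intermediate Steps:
L(g) = 7/(-3 + g)
R = 50
Y(E, A) = 2/3 (Y(E, A) = (1/3)*2 = 2/3)
F(D, X) = 196/9 (F(D, X) = (2/3 + 4)**2 = (14/3)**2 = 196/9)
(L(-20) + R)*(F(59, -9) + 2272) = (7/(-3 - 20) + 50)*(196/9 + 2272) = (7/(-23) + 50)*(20644/9) = (7*(-1/23) + 50)*(20644/9) = (-7/23 + 50)*(20644/9) = (1143/23)*(20644/9) = 2621788/23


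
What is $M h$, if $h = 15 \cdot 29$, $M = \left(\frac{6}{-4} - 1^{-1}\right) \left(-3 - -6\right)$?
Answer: $- \frac{6525}{2} \approx -3262.5$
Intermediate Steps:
$M = - \frac{15}{2}$ ($M = \left(6 \left(- \frac{1}{4}\right) - 1\right) \left(-3 + 6\right) = \left(- \frac{3}{2} - 1\right) 3 = \left(- \frac{5}{2}\right) 3 = - \frac{15}{2} \approx -7.5$)
$h = 435$
$M h = \left(- \frac{15}{2}\right) 435 = - \frac{6525}{2}$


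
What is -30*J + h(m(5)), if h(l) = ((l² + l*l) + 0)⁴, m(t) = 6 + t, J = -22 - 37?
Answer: 3429743866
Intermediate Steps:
J = -59
h(l) = 16*l⁸ (h(l) = ((l² + l²) + 0)⁴ = (2*l² + 0)⁴ = (2*l²)⁴ = 16*l⁸)
-30*J + h(m(5)) = -30*(-59) + 16*(6 + 5)⁸ = 1770 + 16*11⁸ = 1770 + 16*214358881 = 1770 + 3429742096 = 3429743866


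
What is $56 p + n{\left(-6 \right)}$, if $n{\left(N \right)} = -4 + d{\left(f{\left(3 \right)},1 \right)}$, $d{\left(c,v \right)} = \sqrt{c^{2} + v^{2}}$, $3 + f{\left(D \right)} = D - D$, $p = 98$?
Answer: $5484 + \sqrt{10} \approx 5487.2$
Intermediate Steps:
$f{\left(D \right)} = -3$ ($f{\left(D \right)} = -3 + \left(D - D\right) = -3 + 0 = -3$)
$n{\left(N \right)} = -4 + \sqrt{10}$ ($n{\left(N \right)} = -4 + \sqrt{\left(-3\right)^{2} + 1^{2}} = -4 + \sqrt{9 + 1} = -4 + \sqrt{10}$)
$56 p + n{\left(-6 \right)} = 56 \cdot 98 - \left(4 - \sqrt{10}\right) = 5488 - \left(4 - \sqrt{10}\right) = 5484 + \sqrt{10}$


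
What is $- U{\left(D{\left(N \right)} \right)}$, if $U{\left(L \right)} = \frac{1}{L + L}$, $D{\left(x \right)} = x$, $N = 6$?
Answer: $- \frac{1}{12} \approx -0.083333$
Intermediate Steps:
$U{\left(L \right)} = \frac{1}{2 L}$
$- U{\left(D{\left(N \right)} \right)} = - \frac{1}{2 \cdot 6} = \left(-1\right) \frac{1}{12} = - \frac{1}{12}$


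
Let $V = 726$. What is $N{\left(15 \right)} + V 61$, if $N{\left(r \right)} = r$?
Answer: $44301$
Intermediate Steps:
$N{\left(15 \right)} + V 61 = 15 + 726 \cdot 61 = 15 + 44286 = 44301$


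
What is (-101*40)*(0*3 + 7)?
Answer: -28280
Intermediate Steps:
(-101*40)*(0*3 + 7) = -4040*(0 + 7) = -4040*7 = -28280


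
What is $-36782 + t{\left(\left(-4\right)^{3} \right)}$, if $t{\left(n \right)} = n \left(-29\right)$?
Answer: $-34926$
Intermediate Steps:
$t{\left(n \right)} = - 29 n$
$-36782 + t{\left(\left(-4\right)^{3} \right)} = -36782 - 29 \left(-4\right)^{3} = -36782 - -1856 = -36782 + 1856 = -34926$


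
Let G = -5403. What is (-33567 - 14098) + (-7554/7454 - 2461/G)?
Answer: -959840434349/20136981 ≈ -47666.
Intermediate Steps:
(-33567 - 14098) + (-7554/7454 - 2461/G) = (-33567 - 14098) + (-7554/7454 - 2461/(-5403)) = -47665 + (-7554*1/7454 - 2461*(-1/5403)) = -47665 + (-3777/3727 + 2461/5403) = -47665 - 11234984/20136981 = -959840434349/20136981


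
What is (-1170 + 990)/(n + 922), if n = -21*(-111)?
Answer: -180/3253 ≈ -0.055334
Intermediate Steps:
n = 2331
(-1170 + 990)/(n + 922) = (-1170 + 990)/(2331 + 922) = -180/3253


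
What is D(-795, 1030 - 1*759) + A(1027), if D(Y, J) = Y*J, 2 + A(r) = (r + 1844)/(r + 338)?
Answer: -98027428/455 ≈ -2.1545e+5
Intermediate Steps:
A(r) = -2 + (1844 + r)/(338 + r) (A(r) = -2 + (r + 1844)/(r + 338) = -2 + (1844 + r)/(338 + r))
D(Y, J) = J*Y
D(-795, 1030 - 1*759) + A(1027) = (1030 - 1*759)*(-795) + (1168 - 1*1027)/(338 + 1027) = (1030 - 759)*(-795) + (1168 - 1027)/1365 = 271*(-795) + (1/1365)*141 = -215445 + 47/455 = -98027428/455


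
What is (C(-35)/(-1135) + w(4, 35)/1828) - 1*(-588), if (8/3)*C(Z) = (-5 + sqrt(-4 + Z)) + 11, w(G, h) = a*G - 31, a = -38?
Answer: 609879411/1037390 - 3*I*sqrt(39)/9080 ≈ 587.9 - 0.0020633*I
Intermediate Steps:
w(G, h) = -31 - 38*G (w(G, h) = -38*G - 31 = -31 - 38*G)
C(Z) = 9/4 + 3*sqrt(-4 + Z)/8 (C(Z) = 3*((-5 + sqrt(-4 + Z)) + 11)/8 = 3*(6 + sqrt(-4 + Z))/8 = 9/4 + 3*sqrt(-4 + Z)/8)
(C(-35)/(-1135) + w(4, 35)/1828) - 1*(-588) = ((9/4 + 3*sqrt(-4 - 35)/8)/(-1135) + (-31 - 38*4)/1828) - 1*(-588) = ((9/4 + 3*sqrt(-39)/8)*(-1/1135) + (-31 - 152)*(1/1828)) + 588 = ((9/4 + 3*(I*sqrt(39))/8)*(-1/1135) - 183*1/1828) + 588 = ((9/4 + 3*I*sqrt(39)/8)*(-1/1135) - 183/1828) + 588 = ((-9/4540 - 3*I*sqrt(39)/9080) - 183/1828) + 588 = (-105909/1037390 - 3*I*sqrt(39)/9080) + 588 = 609879411/1037390 - 3*I*sqrt(39)/9080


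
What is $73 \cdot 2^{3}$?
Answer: $584$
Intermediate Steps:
$73 \cdot 2^{3} = 73 \cdot 8 = 584$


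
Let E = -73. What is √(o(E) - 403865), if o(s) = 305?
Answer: 6*I*√11210 ≈ 635.26*I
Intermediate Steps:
√(o(E) - 403865) = √(305 - 403865) = √(-403560) = 6*I*√11210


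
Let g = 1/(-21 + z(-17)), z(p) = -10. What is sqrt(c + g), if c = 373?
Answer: sqrt(358422)/31 ≈ 19.312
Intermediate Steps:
g = -1/31 (g = 1/(-21 - 10) = 1/(-31) = -1/31 ≈ -0.032258)
sqrt(c + g) = sqrt(373 - 1/31) = sqrt(11562/31) = sqrt(358422)/31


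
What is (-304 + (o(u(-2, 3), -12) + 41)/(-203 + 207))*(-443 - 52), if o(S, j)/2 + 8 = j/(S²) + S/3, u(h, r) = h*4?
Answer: 4738965/32 ≈ 1.4809e+5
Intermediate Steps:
u(h, r) = 4*h
o(S, j) = -16 + 2*S/3 + 2*j/S² (o(S, j) = -16 + 2*(j/(S²) + S/3) = -16 + 2*(j/S² + S*(⅓)) = -16 + 2*(j/S² + S/3) = -16 + 2*(S/3 + j/S²) = -16 + (2*S/3 + 2*j/S²) = -16 + 2*S/3 + 2*j/S²)
(-304 + (o(u(-2, 3), -12) + 41)/(-203 + 207))*(-443 - 52) = (-304 + ((-16 + 2*(4*(-2))/3 + 2*(-12)/(4*(-2))²) + 41)/(-203 + 207))*(-443 - 52) = (-304 + ((-16 + (⅔)*(-8) + 2*(-12)/(-8)²) + 41)/4)*(-495) = (-304 + ((-16 - 16/3 + 2*(-12)*(1/64)) + 41)*(¼))*(-495) = (-304 + ((-16 - 16/3 - 3/8) + 41)*(¼))*(-495) = (-304 + (-521/24 + 41)*(¼))*(-495) = (-304 + (463/24)*(¼))*(-495) = (-304 + 463/96)*(-495) = -28721/96*(-495) = 4738965/32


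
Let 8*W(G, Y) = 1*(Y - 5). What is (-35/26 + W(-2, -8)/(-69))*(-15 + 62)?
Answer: -446077/7176 ≈ -62.162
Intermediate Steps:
W(G, Y) = -5/8 + Y/8 (W(G, Y) = (1*(Y - 5))/8 = (1*(-5 + Y))/8 = (-5 + Y)/8 = -5/8 + Y/8)
(-35/26 + W(-2, -8)/(-69))*(-15 + 62) = (-35/26 + (-5/8 + (1/8)*(-8))/(-69))*(-15 + 62) = (-35*1/26 + (-5/8 - 1)*(-1/69))*47 = (-35/26 - 13/8*(-1/69))*47 = (-35/26 + 13/552)*47 = -9491/7176*47 = -446077/7176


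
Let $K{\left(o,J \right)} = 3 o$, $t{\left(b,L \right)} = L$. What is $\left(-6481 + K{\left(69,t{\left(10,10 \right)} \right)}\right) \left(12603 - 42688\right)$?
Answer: $188753290$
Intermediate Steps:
$\left(-6481 + K{\left(69,t{\left(10,10 \right)} \right)}\right) \left(12603 - 42688\right) = \left(-6481 + 3 \cdot 69\right) \left(12603 - 42688\right) = \left(-6481 + 207\right) \left(-30085\right) = \left(-6274\right) \left(-30085\right) = 188753290$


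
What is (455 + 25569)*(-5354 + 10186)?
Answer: 125747968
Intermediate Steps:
(455 + 25569)*(-5354 + 10186) = 26024*4832 = 125747968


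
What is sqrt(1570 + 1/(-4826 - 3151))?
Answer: sqrt(99903062553)/7977 ≈ 39.623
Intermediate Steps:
sqrt(1570 + 1/(-4826 - 3151)) = sqrt(1570 + 1/(-7977)) = sqrt(1570 - 1/7977) = sqrt(12523889/7977) = sqrt(99903062553)/7977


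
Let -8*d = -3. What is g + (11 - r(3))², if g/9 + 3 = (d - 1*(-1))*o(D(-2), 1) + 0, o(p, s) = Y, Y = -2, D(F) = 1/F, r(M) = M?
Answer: 49/4 ≈ 12.250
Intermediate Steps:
d = 3/8 (d = -⅛*(-3) = 3/8 ≈ 0.37500)
D(F) = 1/F
o(p, s) = -2
g = -207/4 (g = -27 + 9*((3/8 - 1*(-1))*(-2) + 0) = -27 + 9*((3/8 + 1)*(-2) + 0) = -27 + 9*((11/8)*(-2) + 0) = -27 + 9*(-11/4 + 0) = -27 + 9*(-11/4) = -27 - 99/4 = -207/4 ≈ -51.750)
g + (11 - r(3))² = -207/4 + (11 - 1*3)² = -207/4 + (11 - 3)² = -207/4 + 8² = -207/4 + 64 = 49/4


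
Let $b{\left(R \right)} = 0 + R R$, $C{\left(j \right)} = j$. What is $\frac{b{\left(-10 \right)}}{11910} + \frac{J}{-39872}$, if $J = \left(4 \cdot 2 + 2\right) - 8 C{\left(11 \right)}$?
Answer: $\frac{245809}{23743776} \approx 0.010353$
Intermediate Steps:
$J = -78$ ($J = \left(4 \cdot 2 + 2\right) - 88 = \left(8 + 2\right) - 88 = 10 - 88 = -78$)
$b{\left(R \right)} = R^{2}$ ($b{\left(R \right)} = 0 + R^{2} = R^{2}$)
$\frac{b{\left(-10 \right)}}{11910} + \frac{J}{-39872} = \frac{\left(-10\right)^{2}}{11910} - \frac{78}{-39872} = 100 \cdot \frac{1}{11910} - - \frac{39}{19936} = \frac{10}{1191} + \frac{39}{19936} = \frac{245809}{23743776}$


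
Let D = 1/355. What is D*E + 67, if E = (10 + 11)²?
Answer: 24226/355 ≈ 68.242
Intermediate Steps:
D = 1/355 ≈ 0.0028169
E = 441 (E = 21² = 441)
D*E + 67 = (1/355)*441 + 67 = 441/355 + 67 = 24226/355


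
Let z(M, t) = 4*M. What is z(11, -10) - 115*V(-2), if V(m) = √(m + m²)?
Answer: 44 - 115*√2 ≈ -118.63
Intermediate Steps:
z(11, -10) - 115*V(-2) = 4*11 - 115*√2 = 44 - 115*√2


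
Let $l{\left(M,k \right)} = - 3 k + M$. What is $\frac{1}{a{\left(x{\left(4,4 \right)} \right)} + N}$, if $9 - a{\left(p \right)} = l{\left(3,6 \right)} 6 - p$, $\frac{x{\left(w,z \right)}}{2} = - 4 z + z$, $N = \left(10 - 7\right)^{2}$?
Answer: $\frac{1}{84} \approx 0.011905$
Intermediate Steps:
$l{\left(M,k \right)} = M - 3 k$
$N = 9$ ($N = 3^{2} = 9$)
$x{\left(w,z \right)} = - 6 z$ ($x{\left(w,z \right)} = 2 \left(- 4 z + z\right) = 2 \left(- 3 z\right) = - 6 z$)
$a{\left(p \right)} = 99 + p$ ($a{\left(p \right)} = 9 - \left(\left(3 - 18\right) 6 - p\right) = 9 - \left(\left(-15\right) 6 - p\right) = 9 - \left(-90 - p\right) = 9 + \left(90 + p\right) = 99 + p$)
$\frac{1}{a{\left(x{\left(4,4 \right)} \right)} + N} = \frac{1}{\left(99 - 24\right) + 9} = \frac{1}{75 + 9} = \frac{1}{84}$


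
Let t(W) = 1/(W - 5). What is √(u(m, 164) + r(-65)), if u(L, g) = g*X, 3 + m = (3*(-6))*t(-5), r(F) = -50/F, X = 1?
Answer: 3*√3094/13 ≈ 12.836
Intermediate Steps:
t(W) = 1/(-5 + W)
m = -6/5 (m = -3 + (3*(-6))/(-5 - 5) = -3 - 18/(-10) = -3 - 18*(-⅒) = -3 + 9/5 = -6/5 ≈ -1.2000)
u(L, g) = g (u(L, g) = g*1 = g)
√(u(m, 164) + r(-65)) = √(164 - 50/(-65)) = √(164 - 50*(-1/65)) = √(164 + 10/13) = √(2142/13) = 3*√3094/13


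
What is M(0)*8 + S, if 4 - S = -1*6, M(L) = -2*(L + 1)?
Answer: -6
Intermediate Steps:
M(L) = -2 - 2*L (M(L) = -2*(1 + L) = -2 - 2*L)
S = 10 (S = 4 - (-1)*6 = 4 - 1*(-6) = 4 + 6 = 10)
M(0)*8 + S = (-2 - 2*0)*8 + 10 = (-2 + 0)*8 + 10 = -2*8 + 10 = -16 + 10 = -6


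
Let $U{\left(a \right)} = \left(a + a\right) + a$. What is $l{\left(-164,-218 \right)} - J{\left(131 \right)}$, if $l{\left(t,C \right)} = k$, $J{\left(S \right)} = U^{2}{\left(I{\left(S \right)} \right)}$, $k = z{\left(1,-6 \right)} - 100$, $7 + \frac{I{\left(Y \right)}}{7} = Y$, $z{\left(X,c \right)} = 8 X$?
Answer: $-6780908$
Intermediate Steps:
$I{\left(Y \right)} = -49 + 7 Y$
$U{\left(a \right)} = 3 a$ ($U{\left(a \right)} = 2 a + a = 3 a$)
$k = -92$ ($k = 8 \cdot 1 - 100 = 8 - 100 = -92$)
$J{\left(S \right)} = \left(-147 + 21 S\right)^{2}$ ($J{\left(S \right)} = \left(3 \left(-49 + 7 S\right)\right)^{2} = \left(-147 + 21 S\right)^{2}$)
$l{\left(t,C \right)} = -92$
$l{\left(-164,-218 \right)} - J{\left(131 \right)} = -92 - 441 \left(-7 + 131\right)^{2} = -92 - 441 \cdot 124^{2} = -92 - 441 \cdot 15376 = -92 - 6780816 = -6780908$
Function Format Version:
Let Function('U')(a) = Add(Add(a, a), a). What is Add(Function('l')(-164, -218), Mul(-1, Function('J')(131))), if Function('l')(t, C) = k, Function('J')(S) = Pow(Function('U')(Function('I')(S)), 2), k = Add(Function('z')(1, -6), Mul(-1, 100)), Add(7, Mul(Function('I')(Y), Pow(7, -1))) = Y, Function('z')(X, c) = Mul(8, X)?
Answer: -6780908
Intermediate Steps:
Function('I')(Y) = Add(-49, Mul(7, Y))
Function('U')(a) = Mul(3, a) (Function('U')(a) = Add(Mul(2, a), a) = Mul(3, a))
k = -92 (k = Add(Mul(8, 1), Mul(-1, 100)) = Add(8, -100) = -92)
Function('J')(S) = Pow(Add(-147, Mul(21, S)), 2) (Function('J')(S) = Pow(Mul(3, Add(-49, Mul(7, S))), 2) = Pow(Add(-147, Mul(21, S)), 2))
Function('l')(t, C) = -92
Add(Function('l')(-164, -218), Mul(-1, Function('J')(131))) = Add(-92, Mul(-1, Mul(441, Pow(Add(-7, 131), 2)))) = Add(-92, Mul(-1, Mul(441, Pow(124, 2)))) = Add(-92, Mul(-1, Mul(441, 15376))) = Add(-92, Mul(-1, 6780816)) = Add(-92, -6780816) = -6780908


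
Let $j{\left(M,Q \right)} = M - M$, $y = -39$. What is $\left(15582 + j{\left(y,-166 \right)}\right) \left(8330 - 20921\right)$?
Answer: $-196192962$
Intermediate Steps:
$j{\left(M,Q \right)} = 0$
$\left(15582 + j{\left(y,-166 \right)}\right) \left(8330 - 20921\right) = \left(15582 + 0\right) \left(8330 - 20921\right) = 15582 \left(-12591\right) = -196192962$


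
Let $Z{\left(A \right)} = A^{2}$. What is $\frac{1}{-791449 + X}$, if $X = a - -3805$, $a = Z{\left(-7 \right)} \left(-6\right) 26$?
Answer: $- \frac{1}{795288} \approx -1.2574 \cdot 10^{-6}$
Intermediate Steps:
$a = -7644$ ($a = \left(-7\right)^{2} \left(-6\right) 26 = 49 \left(-6\right) 26 = \left(-294\right) 26 = -7644$)
$X = -3839$ ($X = -7644 - -3805 = -7644 + 3805 = -3839$)
$\frac{1}{-791449 + X} = \frac{1}{-791449 - 3839} = \frac{1}{-795288} = - \frac{1}{795288}$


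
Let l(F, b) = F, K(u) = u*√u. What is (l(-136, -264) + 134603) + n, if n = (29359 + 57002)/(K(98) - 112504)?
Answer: 620201427106/4612321 - 86361*√2/18449284 ≈ 1.3447e+5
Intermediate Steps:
K(u) = u^(3/2)
n = 86361/(-112504 + 686*√2) (n = (29359 + 57002)/(98^(3/2) - 112504) = 86361/(686*√2 - 112504) = 86361/(-112504 + 686*√2) ≈ -0.77430)
(l(-136, -264) + 134603) + n = (-136 + 134603) + (-3540801/4612321 - 86361*√2/18449284) = 134467 + (-3540801/4612321 - 86361*√2/18449284) = 620201427106/4612321 - 86361*√2/18449284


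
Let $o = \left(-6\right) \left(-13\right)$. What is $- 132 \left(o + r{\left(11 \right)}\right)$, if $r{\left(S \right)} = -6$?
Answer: $-9504$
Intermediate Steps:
$o = 78$
$- 132 \left(o + r{\left(11 \right)}\right) = - 132 \left(78 - 6\right) = \left(-132\right) 72 = -9504$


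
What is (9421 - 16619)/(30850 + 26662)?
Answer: -3599/28756 ≈ -0.12516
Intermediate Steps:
(9421 - 16619)/(30850 + 26662) = -7198/57512 = -7198*1/57512 = -3599/28756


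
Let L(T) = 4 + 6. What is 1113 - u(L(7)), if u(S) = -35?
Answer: 1148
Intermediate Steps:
L(T) = 10
1113 - u(L(7)) = 1113 - 1*(-35) = 1113 + 35 = 1148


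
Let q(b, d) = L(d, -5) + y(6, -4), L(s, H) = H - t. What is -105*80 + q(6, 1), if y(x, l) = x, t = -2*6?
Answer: -8387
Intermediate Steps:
t = -12
L(s, H) = 12 + H (L(s, H) = H - 1*(-12) = H + 12 = 12 + H)
q(b, d) = 13 (q(b, d) = (12 - 5) + 6 = 7 + 6 = 13)
-105*80 + q(6, 1) = -105*80 + 13 = -8400 + 13 = -8387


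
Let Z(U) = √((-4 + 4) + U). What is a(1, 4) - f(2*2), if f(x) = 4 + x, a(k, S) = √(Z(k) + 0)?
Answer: -7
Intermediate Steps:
Z(U) = √U (Z(U) = √(0 + U) = √U)
a(k, S) = k^(¼) (a(k, S) = √(√k + 0) = √(√k) = k^(¼))
a(1, 4) - f(2*2) = 1^(¼) - (4 + 2*2) = 1 - (4 + 4) = 1 - 1*8 = 1 - 8 = -7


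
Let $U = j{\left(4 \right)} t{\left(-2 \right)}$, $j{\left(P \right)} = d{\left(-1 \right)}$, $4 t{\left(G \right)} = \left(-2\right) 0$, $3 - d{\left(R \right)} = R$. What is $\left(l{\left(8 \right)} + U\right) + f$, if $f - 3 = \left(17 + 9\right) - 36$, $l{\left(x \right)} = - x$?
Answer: $-15$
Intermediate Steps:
$d{\left(R \right)} = 3 - R$
$t{\left(G \right)} = 0$ ($t{\left(G \right)} = \frac{\left(-2\right) 0}{4} = \frac{1}{4} \cdot 0 = 0$)
$j{\left(P \right)} = 4$ ($j{\left(P \right)} = 3 - -1 = 3 + 1 = 4$)
$f = -7$ ($f = 3 + \left(\left(17 + 9\right) - 36\right) = 3 + \left(26 - 36\right) = 3 - 10 = -7$)
$U = 0$ ($U = 4 \cdot 0 = 0$)
$\left(l{\left(8 \right)} + U\right) + f = \left(\left(-1\right) 8 + 0\right) - 7 = \left(-8 + 0\right) - 7 = -8 - 7 = -15$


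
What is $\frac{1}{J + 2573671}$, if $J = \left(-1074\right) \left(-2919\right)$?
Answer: $\frac{1}{5708677} \approx 1.7517 \cdot 10^{-7}$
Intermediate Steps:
$J = 3135006$
$\frac{1}{J + 2573671} = \frac{1}{3135006 + 2573671} = \frac{1}{5708677}$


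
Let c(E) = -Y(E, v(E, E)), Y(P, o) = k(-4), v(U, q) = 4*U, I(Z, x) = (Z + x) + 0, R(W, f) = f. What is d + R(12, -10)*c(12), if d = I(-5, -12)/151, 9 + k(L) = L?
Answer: -19647/151 ≈ -130.11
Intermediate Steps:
I(Z, x) = Z + x
k(L) = -9 + L
Y(P, o) = -13 (Y(P, o) = -9 - 4 = -13)
d = -17/151 (d = (-5 - 12)/151 = -17*1/151 = -17/151 ≈ -0.11258)
c(E) = 13 (c(E) = -1*(-13) = 13)
d + R(12, -10)*c(12) = -17/151 - 10*13 = -17/151 - 130 = -19647/151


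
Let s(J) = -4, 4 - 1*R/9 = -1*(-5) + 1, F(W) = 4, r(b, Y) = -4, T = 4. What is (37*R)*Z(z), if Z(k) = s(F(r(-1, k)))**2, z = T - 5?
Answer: -10656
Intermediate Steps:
z = -1 (z = 4 - 5 = -1)
R = -18 (R = 36 - 9*(-1*(-5) + 1) = 36 - 9*(5 + 1) = 36 - 9*6 = 36 - 54 = -18)
Z(k) = 16 (Z(k) = (-4)**2 = 16)
(37*R)*Z(z) = (37*(-18))*16 = -666*16 = -10656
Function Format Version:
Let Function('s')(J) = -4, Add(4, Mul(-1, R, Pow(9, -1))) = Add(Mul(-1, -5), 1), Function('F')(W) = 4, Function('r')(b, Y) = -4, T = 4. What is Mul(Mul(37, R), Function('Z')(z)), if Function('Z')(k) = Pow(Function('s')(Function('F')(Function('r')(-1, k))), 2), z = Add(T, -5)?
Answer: -10656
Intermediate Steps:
z = -1 (z = Add(4, -5) = -1)
R = -18 (R = Add(36, Mul(-9, Add(Mul(-1, -5), 1))) = Add(36, Mul(-9, Add(5, 1))) = Add(36, Mul(-9, 6)) = Add(36, -54) = -18)
Function('Z')(k) = 16 (Function('Z')(k) = Pow(-4, 2) = 16)
Mul(Mul(37, R), Function('Z')(z)) = Mul(Mul(37, -18), 16) = Mul(-666, 16) = -10656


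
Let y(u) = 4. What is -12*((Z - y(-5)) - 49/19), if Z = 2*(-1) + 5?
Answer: 816/19 ≈ 42.947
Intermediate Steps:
Z = 3 (Z = -2 + 5 = 3)
-12*((Z - y(-5)) - 49/19) = -12*((3 - 1*4) - 49/19) = -12*((3 - 4) - 49*1/19) = -12*(-1 - 49/19) = -12*(-68/19) = 816/19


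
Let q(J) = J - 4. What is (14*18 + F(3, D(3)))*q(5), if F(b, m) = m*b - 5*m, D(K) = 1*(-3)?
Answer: 258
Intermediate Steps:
D(K) = -3
F(b, m) = -5*m + b*m (F(b, m) = b*m - 5*m = -5*m + b*m)
q(J) = -4 + J
(14*18 + F(3, D(3)))*q(5) = (14*18 - 3*(-5 + 3))*(-4 + 5) = (252 - 3*(-2))*1 = (252 + 6)*1 = 258*1 = 258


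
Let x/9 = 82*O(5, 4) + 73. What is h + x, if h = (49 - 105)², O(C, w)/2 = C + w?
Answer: 17077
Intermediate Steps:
O(C, w) = 2*C + 2*w (O(C, w) = 2*(C + w) = 2*C + 2*w)
h = 3136 (h = (-56)² = 3136)
x = 13941 (x = 9*(82*(2*5 + 2*4) + 73) = 9*(82*(10 + 8) + 73) = 9*(82*18 + 73) = 9*(1476 + 73) = 9*1549 = 13941)
h + x = 3136 + 13941 = 17077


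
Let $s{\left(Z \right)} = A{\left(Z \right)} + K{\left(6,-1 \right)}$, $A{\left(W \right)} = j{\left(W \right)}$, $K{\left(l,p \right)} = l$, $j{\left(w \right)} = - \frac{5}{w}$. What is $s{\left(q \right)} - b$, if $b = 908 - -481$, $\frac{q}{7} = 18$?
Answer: $- \frac{174263}{126} \approx -1383.0$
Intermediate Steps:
$q = 126$ ($q = 7 \cdot 18 = 126$)
$b = 1389$ ($b = 908 + 481 = 1389$)
$A{\left(W \right)} = - \frac{5}{W}$
$s{\left(Z \right)} = 6 - \frac{5}{Z}$ ($s{\left(Z \right)} = - \frac{5}{Z} + 6 = 6 - \frac{5}{Z}$)
$s{\left(q \right)} - b = \left(6 - \frac{5}{126}\right) - 1389 = \frac{751}{126} - 1389 = - \frac{174263}{126}$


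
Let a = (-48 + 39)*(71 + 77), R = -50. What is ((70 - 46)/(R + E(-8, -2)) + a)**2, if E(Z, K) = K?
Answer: 300051684/169 ≈ 1.7755e+6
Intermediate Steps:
a = -1332 (a = -9*148 = -1332)
((70 - 46)/(R + E(-8, -2)) + a)**2 = ((70 - 46)/(-50 - 2) - 1332)**2 = (24/(-52) - 1332)**2 = (24*(-1/52) - 1332)**2 = (-6/13 - 1332)**2 = (-17322/13)**2 = 300051684/169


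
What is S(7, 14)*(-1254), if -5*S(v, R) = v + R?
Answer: 26334/5 ≈ 5266.8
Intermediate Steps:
S(v, R) = -R/5 - v/5 (S(v, R) = -(v + R)/5 = -(R + v)/5 = -R/5 - v/5)
S(7, 14)*(-1254) = (-1/5*14 - 1/5*7)*(-1254) = (-14/5 - 7/5)*(-1254) = -21/5*(-1254) = 26334/5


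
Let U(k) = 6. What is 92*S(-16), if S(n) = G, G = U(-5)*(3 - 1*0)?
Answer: 1656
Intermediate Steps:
G = 18 (G = 6*(3 - 1*0) = 6*(3 + 0) = 6*3 = 18)
S(n) = 18
92*S(-16) = 92*18 = 1656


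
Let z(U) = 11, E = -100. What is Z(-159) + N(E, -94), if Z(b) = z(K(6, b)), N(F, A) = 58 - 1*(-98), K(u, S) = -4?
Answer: 167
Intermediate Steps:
N(F, A) = 156 (N(F, A) = 58 + 98 = 156)
Z(b) = 11
Z(-159) + N(E, -94) = 11 + 156 = 167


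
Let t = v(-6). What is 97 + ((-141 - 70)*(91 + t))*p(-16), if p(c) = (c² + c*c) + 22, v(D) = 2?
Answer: -10478585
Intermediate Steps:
t = 2
p(c) = 22 + 2*c² (p(c) = (c² + c²) + 22 = 2*c² + 22 = 22 + 2*c²)
97 + ((-141 - 70)*(91 + t))*p(-16) = 97 + ((-141 - 70)*(91 + 2))*(22 + 2*(-16)²) = 97 + (-211*93)*(22 + 2*256) = 97 - 19623*(22 + 512) = 97 - 19623*534 = 97 - 10478682 = -10478585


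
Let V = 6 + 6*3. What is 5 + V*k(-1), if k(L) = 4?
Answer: 101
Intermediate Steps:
V = 24 (V = 6 + 18 = 24)
5 + V*k(-1) = 5 + 24*4 = 5 + 96 = 101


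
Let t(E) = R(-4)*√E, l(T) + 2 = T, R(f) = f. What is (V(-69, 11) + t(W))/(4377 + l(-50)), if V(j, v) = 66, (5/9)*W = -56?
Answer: 66/4325 - 24*I*√70/21625 ≈ 0.01526 - 0.0092855*I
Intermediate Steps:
W = -504/5 (W = (9/5)*(-56) = -504/5 ≈ -100.80)
l(T) = -2 + T
t(E) = -4*√E
(V(-69, 11) + t(W))/(4377 + l(-50)) = (66 - 24*I*√70/5)/(4377 + (-2 - 50)) = (66 - 24*I*√70/5)/(4377 - 52) = (66 - 24*I*√70/5)/4325 = (66 - 24*I*√70/5)*(1/4325) = 66/4325 - 24*I*√70/21625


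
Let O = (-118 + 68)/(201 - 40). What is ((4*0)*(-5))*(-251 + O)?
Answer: 0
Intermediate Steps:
O = -50/161 ≈ -0.31056
((4*0)*(-5))*(-251 + O) = ((4*0)*(-5))*(-251 - 50/161) = (0*(-5))*(-40461/161) = 0*(-40461/161) = 0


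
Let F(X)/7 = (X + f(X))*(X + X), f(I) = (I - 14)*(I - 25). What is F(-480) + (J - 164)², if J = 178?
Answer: -1673212604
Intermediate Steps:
f(I) = (-25 + I)*(-14 + I) (f(I) = (-14 + I)*(-25 + I) = (-25 + I)*(-14 + I))
F(X) = 14*X*(350 + X² - 38*X) (F(X) = 7*((X + (350 + X² - 39*X))*(X + X)) = 7*((350 + X² - 38*X)*(2*X)) = 7*(2*X*(350 + X² - 38*X)) = 14*X*(350 + X² - 38*X))
F(-480) + (J - 164)² = 14*(-480)*(350 + (-480)² - 38*(-480)) + (178 - 164)² = 14*(-480)*(350 + 230400 + 18240) + 14² = 14*(-480)*248990 + 196 = -1673212800 + 196 = -1673212604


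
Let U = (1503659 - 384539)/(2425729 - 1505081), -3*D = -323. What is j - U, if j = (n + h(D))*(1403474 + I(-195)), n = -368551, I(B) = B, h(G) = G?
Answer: -178500571360012340/345243 ≈ -5.1703e+11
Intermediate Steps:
D = 323/3 (D = -⅓*(-323) = 323/3 ≈ 107.67)
U = 139890/115081 (U = 1119120/920648 = 1119120*(1/920648) = 139890/115081 ≈ 1.2156)
j = -1551086377070/3 (j = (-368551 + 323/3)*(1403474 - 195) = -1105330/3*1403279 = -1551086377070/3 ≈ -5.1703e+11)
j - U = -1551086377070/3 - 1*139890/115081 = -1551086377070/3 - 139890/115081 = -178500571360012340/345243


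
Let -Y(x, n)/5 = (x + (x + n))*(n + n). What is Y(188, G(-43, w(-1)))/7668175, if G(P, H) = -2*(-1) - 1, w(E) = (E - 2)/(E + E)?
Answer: -754/1533635 ≈ -0.00049164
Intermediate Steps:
w(E) = (-2 + E)/(2*E) (w(E) = (-2 + E)/((2*E)) = (-2 + E)*(1/(2*E)) = (-2 + E)/(2*E))
G(P, H) = 1 (G(P, H) = 2 - 1 = 1)
Y(x, n) = -10*n*(n + 2*x) (Y(x, n) = -5*(x + (x + n))*(n + n) = -5*(x + (n + x))*2*n = -5*(n + 2*x)*2*n = -10*n*(n + 2*x))
Y(188, G(-43, w(-1)))/7668175 = -10*1*(1 + 2*188)/7668175 = -10*1*(1 + 376)*(1/7668175) = -10*1*377*(1/7668175) = -3770*1/7668175 = -754/1533635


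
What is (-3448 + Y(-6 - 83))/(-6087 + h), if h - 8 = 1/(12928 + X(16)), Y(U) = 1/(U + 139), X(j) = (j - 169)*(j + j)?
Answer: 692354384/1220663175 ≈ 0.56719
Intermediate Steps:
X(j) = 2*j*(-169 + j) (X(j) = (-169 + j)*(2*j) = 2*j*(-169 + j))
Y(U) = 1/(139 + U)
h = 64257/8032 (h = 8 + 1/(12928 + 2*16*(-169 + 16)) = 8 + 1/(12928 + 2*16*(-153)) = 8 + 1/(12928 - 4896) = 8 + 1/8032 = 64257/8032 ≈ 8.0001)
(-3448 + Y(-6 - 83))/(-6087 + h) = (-3448 + 1/(139 + (-6 - 83)))/(-6087 + 64257/8032) = (-3448 + 1/(139 - 89))/(-48826527/8032) = (-3448 + 1/50)*(-8032/48826527) = -172399/50*(-8032/48826527) = 692354384/1220663175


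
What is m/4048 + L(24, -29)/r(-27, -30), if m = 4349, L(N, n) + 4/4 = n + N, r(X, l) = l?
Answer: 25793/20240 ≈ 1.2744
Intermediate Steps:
L(N, n) = -1 + N + n (L(N, n) = -1 + (n + N) = -1 + (N + n) = -1 + N + n)
m/4048 + L(24, -29)/r(-27, -30) = 4349/4048 + (-1 + 24 - 29)/(-30) = 4349*(1/4048) - 6*(-1/30) = 4349/4048 + ⅕ = 25793/20240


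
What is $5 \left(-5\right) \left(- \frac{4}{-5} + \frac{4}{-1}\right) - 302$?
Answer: $-222$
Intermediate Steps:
$5 \left(-5\right) \left(- \frac{4}{-5} + \frac{4}{-1}\right) - 302 = - 25 \left(\left(-4\right) \left(- \frac{1}{5}\right) + 4 \left(-1\right)\right) - 302 = - 25 \left(\frac{4}{5} - 4\right) - 302 = \left(-25\right) \left(- \frac{16}{5}\right) - 302 = 80 - 302 = -222$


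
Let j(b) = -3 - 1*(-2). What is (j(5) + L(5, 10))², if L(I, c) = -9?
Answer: 100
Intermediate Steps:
j(b) = -1 (j(b) = -3 + 2 = -1)
(j(5) + L(5, 10))² = (-1 - 9)² = (-10)² = 100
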